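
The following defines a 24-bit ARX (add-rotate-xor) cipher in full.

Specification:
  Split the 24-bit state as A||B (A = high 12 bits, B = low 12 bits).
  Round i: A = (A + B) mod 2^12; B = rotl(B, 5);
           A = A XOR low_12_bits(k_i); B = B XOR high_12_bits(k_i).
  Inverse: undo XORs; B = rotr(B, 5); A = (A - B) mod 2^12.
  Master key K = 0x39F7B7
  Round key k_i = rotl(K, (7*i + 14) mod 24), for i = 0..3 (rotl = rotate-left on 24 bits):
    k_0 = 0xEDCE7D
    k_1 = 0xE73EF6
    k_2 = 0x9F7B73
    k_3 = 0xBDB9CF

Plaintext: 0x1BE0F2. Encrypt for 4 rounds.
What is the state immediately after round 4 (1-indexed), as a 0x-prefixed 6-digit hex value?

s_0 = plaintext = 0x1BE0F2
s_1 = Round(s_0, k_0) = 0xCCD09D
s_2 = Round(s_1, k_1) = 0x39CDD2
s_3 = Round(s_2, k_2) = 0xA1D3AC
s_4 = Round(s_3, k_3) = 0x406E5C

0x406E5C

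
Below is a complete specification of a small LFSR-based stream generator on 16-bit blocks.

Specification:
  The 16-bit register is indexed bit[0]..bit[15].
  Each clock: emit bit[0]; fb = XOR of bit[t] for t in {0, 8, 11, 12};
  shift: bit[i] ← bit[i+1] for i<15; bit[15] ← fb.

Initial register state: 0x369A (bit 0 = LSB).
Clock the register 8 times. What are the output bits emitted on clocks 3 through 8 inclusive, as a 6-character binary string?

reg_0 = 0x369A
clock 1: out=0, reg = 0x9B4D
clock 2: out=1, reg = 0x4DA6
clock 3: out=0, reg = 0x26D3
clock 4: out=1, reg = 0x9369
clock 5: out=1, reg = 0xC9B4
clock 6: out=0, reg = 0x64DA
clock 7: out=0, reg = 0x326D
clock 8: out=1, reg = 0x1936

011001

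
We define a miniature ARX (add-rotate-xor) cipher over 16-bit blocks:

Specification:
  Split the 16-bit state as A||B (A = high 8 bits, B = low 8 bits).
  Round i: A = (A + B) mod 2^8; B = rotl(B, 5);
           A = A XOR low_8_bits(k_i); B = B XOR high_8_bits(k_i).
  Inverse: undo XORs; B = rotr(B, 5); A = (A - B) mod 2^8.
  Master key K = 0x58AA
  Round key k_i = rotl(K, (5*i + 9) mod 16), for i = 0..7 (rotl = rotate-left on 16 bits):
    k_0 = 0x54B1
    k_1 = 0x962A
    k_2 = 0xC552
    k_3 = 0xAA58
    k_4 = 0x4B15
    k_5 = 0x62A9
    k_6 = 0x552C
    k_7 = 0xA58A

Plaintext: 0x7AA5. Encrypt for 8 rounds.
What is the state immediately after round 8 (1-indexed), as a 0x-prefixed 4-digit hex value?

s_0 = plaintext = 0x7AA5
s_1 = Round(s_0, k_0) = 0xAEE0
s_2 = Round(s_1, k_1) = 0xA48A
s_3 = Round(s_2, k_2) = 0x7C94
s_4 = Round(s_3, k_3) = 0x4838
s_5 = Round(s_4, k_4) = 0x954C
s_6 = Round(s_5, k_5) = 0x48EB
s_7 = Round(s_6, k_6) = 0x1F28
s_8 = Round(s_7, k_7) = 0xCDA0

0xCDA0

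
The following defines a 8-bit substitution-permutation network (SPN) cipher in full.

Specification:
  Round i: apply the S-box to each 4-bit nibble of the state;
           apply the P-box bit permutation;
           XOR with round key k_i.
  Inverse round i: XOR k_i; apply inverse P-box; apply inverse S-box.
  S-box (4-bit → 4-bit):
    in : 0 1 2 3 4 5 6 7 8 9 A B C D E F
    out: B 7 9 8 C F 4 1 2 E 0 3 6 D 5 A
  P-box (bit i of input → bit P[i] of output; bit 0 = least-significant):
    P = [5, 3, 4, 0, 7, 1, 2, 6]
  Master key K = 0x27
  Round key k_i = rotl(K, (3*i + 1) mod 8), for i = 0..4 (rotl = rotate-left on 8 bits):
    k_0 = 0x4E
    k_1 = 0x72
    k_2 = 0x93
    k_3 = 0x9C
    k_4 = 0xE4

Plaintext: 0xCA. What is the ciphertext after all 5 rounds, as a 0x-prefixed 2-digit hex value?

0x7B

s_0 = plaintext = 0xCA
s_1 = Round(s_0, k_0) = 0x48
s_2 = Round(s_1, k_1) = 0x3E
s_3 = Round(s_2, k_2) = 0xE3
s_4 = Round(s_3, k_3) = 0x19
s_5 = Round(s_4, k_4) = 0x7B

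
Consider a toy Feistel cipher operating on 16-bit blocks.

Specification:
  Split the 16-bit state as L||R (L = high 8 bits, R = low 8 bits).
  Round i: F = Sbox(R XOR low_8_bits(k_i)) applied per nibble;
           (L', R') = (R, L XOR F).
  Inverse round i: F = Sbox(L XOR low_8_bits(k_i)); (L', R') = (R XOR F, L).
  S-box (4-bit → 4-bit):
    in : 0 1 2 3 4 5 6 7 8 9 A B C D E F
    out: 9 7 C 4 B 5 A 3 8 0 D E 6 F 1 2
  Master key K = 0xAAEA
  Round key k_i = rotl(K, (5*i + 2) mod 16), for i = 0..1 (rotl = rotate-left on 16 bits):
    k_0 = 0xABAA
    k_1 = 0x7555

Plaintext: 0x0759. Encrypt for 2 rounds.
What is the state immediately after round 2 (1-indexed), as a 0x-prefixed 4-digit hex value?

s_0 = plaintext = 0x0759
s_1 = Round(s_0, k_0) = 0x5923
s_2 = Round(s_1, k_1) = 0x2363

0x2363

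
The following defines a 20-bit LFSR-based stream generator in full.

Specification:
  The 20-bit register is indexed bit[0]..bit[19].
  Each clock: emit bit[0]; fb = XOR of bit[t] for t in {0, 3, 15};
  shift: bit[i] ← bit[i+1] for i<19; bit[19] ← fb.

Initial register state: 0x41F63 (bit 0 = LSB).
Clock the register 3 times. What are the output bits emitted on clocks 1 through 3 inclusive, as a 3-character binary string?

110

reg_0 = 0x41F63
clock 1: out=1, reg = 0xA0FB1
clock 2: out=1, reg = 0xD07D8
clock 3: out=0, reg = 0xE83EC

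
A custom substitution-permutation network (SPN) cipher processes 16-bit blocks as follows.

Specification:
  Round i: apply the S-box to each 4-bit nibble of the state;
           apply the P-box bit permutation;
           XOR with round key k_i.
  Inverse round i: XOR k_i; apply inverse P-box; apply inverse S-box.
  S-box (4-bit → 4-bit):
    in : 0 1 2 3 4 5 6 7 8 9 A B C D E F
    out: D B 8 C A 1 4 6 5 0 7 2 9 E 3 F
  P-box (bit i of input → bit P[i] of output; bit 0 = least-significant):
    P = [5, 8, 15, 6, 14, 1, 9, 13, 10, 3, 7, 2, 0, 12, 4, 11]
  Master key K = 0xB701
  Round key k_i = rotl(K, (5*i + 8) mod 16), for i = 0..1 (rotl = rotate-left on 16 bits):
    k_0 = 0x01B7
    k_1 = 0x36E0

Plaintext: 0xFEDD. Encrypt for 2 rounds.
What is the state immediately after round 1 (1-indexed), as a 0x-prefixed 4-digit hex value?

0xBEEC

s_0 = plaintext = 0xFEDD
s_1 = Round(s_0, k_0) = 0xBEEC
s_2 = Round(s_1, k_1) = 0x628A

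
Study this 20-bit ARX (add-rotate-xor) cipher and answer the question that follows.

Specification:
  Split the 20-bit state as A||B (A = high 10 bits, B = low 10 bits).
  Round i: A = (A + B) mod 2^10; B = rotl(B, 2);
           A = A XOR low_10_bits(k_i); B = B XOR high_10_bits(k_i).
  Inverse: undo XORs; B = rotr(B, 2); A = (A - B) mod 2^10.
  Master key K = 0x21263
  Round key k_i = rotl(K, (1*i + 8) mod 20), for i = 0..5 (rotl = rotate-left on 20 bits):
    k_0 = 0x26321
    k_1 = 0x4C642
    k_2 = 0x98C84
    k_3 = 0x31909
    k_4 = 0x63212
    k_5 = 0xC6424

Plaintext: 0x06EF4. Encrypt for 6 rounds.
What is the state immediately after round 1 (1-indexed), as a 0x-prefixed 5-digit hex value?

s_0 = plaintext = 0x06EF4
s_1 = Round(s_0, k_0) = 0x0BB4A
s_2 = Round(s_1, k_1) = 0x4E81A
s_3 = Round(s_2, k_2) = 0x7420B
s_4 = Round(s_3, k_3) = 0xB48E8
s_5 = Round(s_4, k_4) = 0x6A22C
s_6 = Round(s_5, k_5) = 0xFC3AB

0x0BB4A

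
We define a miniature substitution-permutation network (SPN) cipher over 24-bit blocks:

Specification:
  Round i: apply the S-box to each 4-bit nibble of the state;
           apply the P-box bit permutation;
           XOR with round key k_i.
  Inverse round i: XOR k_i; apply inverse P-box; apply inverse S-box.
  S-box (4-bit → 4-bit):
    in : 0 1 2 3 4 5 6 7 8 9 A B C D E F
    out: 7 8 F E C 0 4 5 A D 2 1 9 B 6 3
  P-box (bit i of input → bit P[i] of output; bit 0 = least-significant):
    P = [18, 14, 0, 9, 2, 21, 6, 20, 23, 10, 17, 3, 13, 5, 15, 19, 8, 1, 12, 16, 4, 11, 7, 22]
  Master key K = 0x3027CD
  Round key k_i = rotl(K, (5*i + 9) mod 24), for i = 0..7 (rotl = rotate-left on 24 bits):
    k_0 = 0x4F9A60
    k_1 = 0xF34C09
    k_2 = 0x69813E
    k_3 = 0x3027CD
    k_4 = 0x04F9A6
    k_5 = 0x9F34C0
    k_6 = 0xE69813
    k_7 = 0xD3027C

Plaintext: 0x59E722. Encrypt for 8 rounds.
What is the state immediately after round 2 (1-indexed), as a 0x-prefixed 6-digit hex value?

s_0 = plaintext = 0x59E722
s_1 = Round(s_0, k_0) = 0xF84905
s_2 = Round(s_1, k_1) = 0x58C457
s_3 = Round(s_2, k_2) = 0x66A135
s_4 = Round(s_3, k_3) = 0x003725
s_5 = Round(s_4, k_4) = 0xBE6050
s_6 = Round(s_5, k_5) = 0x19E0D3
s_7 = Round(s_6, k_6) = 0x154F36
s_8 = Round(s_7, k_7) = 0x2B863D

0x58C457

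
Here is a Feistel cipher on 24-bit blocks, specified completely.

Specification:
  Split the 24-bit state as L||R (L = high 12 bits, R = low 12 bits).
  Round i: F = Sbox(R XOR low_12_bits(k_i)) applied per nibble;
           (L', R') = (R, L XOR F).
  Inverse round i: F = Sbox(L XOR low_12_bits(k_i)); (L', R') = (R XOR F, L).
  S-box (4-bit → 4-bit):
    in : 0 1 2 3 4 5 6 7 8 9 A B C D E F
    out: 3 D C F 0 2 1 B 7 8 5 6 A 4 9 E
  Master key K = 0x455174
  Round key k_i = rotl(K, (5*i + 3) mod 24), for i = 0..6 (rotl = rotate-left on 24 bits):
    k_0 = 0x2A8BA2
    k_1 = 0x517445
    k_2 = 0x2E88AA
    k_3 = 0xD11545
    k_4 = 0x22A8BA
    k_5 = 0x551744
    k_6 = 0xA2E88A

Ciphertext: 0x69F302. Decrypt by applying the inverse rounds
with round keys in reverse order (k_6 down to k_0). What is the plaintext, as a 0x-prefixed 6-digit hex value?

0x8F556D

s_0 = ciphertext = 0x69F302
s_1 = InvRound(s_0, k_6) = 0xAD069F
s_2 = InvRound(s_1, k_5) = 0x21FAD0
s_3 = InvRound(s_2, k_4) = 0xF8221F
s_4 = InvRound(s_3, k_3) = 0x7B4F82
s_5 = InvRound(s_4, k_2) = 0x15B7B4
s_6 = InvRound(s_5, k_1) = 0x56D15B
s_7 = InvRound(s_6, k_0) = 0x8F556D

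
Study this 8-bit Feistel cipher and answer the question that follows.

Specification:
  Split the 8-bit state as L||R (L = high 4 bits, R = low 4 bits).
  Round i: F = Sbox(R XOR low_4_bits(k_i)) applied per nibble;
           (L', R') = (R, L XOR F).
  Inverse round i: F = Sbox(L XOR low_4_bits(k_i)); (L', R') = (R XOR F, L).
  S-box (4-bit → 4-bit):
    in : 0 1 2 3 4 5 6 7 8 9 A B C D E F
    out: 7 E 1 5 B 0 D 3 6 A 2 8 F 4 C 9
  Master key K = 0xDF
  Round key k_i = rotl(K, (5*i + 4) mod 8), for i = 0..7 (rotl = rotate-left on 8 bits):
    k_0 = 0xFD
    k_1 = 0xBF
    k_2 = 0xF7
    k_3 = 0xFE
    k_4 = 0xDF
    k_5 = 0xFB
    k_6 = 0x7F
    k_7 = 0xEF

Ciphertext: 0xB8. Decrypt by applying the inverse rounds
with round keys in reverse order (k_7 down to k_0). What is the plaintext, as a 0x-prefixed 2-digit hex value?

s_0 = ciphertext = 0xB8
s_1 = InvRound(s_0, k_7) = 0x3B
s_2 = InvRound(s_1, k_6) = 0x43
s_3 = InvRound(s_2, k_5) = 0xA4
s_4 = InvRound(s_3, k_4) = 0x4A
s_5 = InvRound(s_4, k_3) = 0x84
s_6 = InvRound(s_5, k_2) = 0xD8
s_7 = InvRound(s_6, k_1) = 0x9D
s_8 = InvRound(s_7, k_0) = 0x69

0x69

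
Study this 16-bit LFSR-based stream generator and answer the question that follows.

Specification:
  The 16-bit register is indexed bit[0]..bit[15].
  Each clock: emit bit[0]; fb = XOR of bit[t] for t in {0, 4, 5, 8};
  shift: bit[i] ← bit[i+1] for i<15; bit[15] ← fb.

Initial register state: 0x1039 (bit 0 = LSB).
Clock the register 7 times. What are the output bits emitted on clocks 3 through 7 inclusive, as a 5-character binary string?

reg_0 = 0x1039
clock 1: out=1, reg = 0x881C
clock 2: out=0, reg = 0xC40E
clock 3: out=0, reg = 0x6207
clock 4: out=1, reg = 0xB103
clock 5: out=1, reg = 0x5881
clock 6: out=1, reg = 0xAC40
clock 7: out=0, reg = 0x5620

01110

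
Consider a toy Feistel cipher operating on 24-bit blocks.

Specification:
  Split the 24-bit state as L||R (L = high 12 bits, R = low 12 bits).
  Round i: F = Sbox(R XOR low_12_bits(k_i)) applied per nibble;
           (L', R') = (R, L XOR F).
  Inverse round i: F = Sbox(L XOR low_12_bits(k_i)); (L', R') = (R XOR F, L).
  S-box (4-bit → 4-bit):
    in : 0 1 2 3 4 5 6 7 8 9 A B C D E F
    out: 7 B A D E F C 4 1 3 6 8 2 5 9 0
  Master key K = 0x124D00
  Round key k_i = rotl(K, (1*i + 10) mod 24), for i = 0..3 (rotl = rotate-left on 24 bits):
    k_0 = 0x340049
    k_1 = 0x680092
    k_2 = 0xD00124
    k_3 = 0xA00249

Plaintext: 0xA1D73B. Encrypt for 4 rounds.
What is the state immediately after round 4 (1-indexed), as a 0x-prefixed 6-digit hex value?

s_0 = plaintext = 0xA1D73B
s_1 = Round(s_0, k_0) = 0x73BE57
s_2 = Round(s_1, k_1) = 0xE57E14
s_3 = Round(s_2, k_2) = 0xE14E80
s_4 = Round(s_3, k_3) = 0xE80C37

0xE80C37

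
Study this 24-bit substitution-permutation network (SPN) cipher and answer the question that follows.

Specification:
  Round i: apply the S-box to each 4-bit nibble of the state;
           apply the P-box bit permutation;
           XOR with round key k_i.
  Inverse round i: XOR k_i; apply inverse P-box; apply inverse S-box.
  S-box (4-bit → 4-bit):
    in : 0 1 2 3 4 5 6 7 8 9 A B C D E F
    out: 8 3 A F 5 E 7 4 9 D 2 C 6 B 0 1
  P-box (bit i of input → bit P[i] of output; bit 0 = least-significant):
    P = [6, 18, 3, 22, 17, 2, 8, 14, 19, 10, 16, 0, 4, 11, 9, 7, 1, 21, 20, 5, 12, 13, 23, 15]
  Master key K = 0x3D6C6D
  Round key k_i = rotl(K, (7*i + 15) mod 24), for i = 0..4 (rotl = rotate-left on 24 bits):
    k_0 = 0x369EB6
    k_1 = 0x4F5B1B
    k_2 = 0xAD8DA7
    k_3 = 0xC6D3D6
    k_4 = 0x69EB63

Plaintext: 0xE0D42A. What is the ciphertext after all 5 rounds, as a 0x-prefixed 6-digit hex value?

s_0 = plaintext = 0xE0D42A
s_1 = Round(s_0, k_0) = 0x3BD602
s_2 = Round(s_1, k_1) = 0x92A7AB
s_3 = Round(s_2, k_2) = 0x4C158B
s_4 = Round(s_3, k_3) = 0x358FCF
s_5 = Round(s_4, k_4) = 0xD15A97

0xD15A97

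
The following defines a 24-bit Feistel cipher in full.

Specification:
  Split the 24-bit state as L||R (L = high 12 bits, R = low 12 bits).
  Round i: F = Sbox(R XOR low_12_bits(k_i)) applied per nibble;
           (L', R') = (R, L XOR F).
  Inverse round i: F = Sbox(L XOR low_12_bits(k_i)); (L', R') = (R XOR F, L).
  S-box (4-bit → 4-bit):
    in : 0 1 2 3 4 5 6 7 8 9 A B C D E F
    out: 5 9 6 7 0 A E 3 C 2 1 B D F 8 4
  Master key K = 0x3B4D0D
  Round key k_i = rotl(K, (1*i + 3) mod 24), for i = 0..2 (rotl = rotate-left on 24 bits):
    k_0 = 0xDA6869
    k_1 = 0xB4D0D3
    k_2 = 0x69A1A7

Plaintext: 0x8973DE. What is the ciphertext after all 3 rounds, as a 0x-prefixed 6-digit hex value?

s_0 = plaintext = 0x8973DE
s_1 = Round(s_0, k_0) = 0x3DE324
s_2 = Round(s_1, k_1) = 0x32449D
s_3 = Round(s_2, k_2) = 0x49D955

0x49D955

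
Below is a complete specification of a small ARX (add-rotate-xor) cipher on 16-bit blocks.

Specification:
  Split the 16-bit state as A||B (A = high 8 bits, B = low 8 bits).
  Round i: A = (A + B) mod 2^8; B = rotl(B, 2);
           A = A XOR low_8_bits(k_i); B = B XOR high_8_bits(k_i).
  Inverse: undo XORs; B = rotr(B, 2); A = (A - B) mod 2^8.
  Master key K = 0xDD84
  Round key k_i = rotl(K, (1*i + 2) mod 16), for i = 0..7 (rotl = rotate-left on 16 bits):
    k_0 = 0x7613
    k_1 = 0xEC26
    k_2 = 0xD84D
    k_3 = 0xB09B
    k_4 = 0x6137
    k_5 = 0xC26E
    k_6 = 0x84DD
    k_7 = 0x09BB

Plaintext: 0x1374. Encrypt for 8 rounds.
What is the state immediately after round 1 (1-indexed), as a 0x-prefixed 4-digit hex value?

0x94A7

s_0 = plaintext = 0x1374
s_1 = Round(s_0, k_0) = 0x94A7
s_2 = Round(s_1, k_1) = 0x1D72
s_3 = Round(s_2, k_2) = 0xC211
s_4 = Round(s_3, k_3) = 0x48F4
s_5 = Round(s_4, k_4) = 0x0BB2
s_6 = Round(s_5, k_5) = 0xD308
s_7 = Round(s_6, k_6) = 0x06A4
s_8 = Round(s_7, k_7) = 0x119B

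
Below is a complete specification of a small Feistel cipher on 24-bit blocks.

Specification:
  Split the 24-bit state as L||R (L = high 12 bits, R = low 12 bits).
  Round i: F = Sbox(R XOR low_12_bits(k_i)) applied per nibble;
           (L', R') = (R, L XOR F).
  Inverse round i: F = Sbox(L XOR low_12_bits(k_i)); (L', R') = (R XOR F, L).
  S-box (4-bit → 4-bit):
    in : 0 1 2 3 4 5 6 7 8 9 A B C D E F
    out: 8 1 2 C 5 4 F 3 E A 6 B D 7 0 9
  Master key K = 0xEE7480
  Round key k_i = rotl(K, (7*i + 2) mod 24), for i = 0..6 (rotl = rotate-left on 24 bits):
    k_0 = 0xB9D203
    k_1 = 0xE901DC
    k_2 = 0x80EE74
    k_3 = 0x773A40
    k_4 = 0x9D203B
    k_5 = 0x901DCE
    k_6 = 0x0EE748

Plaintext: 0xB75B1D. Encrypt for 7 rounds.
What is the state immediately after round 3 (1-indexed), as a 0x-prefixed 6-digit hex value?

s_0 = plaintext = 0xB75B1D
s_1 = Round(s_0, k_0) = 0xB1D165
s_2 = Round(s_1, k_1) = 0x1653A7
s_3 = Round(s_2, k_2) = 0x3A7619
s_4 = Round(s_3, k_3) = 0x619EED
s_5 = Round(s_4, k_4) = 0xEED666
s_6 = Round(s_5, k_5) = 0x666583
s_7 = Round(s_6, k_6) = 0x5834BD

0x3A7619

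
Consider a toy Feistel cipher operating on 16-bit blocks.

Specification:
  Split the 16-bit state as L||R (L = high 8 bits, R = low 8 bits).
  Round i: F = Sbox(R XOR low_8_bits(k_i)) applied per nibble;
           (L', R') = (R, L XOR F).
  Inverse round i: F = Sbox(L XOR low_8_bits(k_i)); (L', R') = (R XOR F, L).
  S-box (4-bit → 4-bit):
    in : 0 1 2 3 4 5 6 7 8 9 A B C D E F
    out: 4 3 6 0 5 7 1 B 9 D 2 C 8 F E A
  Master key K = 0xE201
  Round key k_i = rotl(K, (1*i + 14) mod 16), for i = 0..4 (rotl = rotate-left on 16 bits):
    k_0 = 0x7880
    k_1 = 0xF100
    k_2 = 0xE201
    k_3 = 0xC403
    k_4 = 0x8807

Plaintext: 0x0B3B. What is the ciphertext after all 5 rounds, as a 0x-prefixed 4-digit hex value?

0xFBAC

s_0 = plaintext = 0x0B3B
s_1 = Round(s_0, k_0) = 0x3BC7
s_2 = Round(s_1, k_1) = 0xC7B0
s_3 = Round(s_2, k_2) = 0xB004
s_4 = Round(s_3, k_3) = 0x04FB
s_5 = Round(s_4, k_4) = 0xFBAC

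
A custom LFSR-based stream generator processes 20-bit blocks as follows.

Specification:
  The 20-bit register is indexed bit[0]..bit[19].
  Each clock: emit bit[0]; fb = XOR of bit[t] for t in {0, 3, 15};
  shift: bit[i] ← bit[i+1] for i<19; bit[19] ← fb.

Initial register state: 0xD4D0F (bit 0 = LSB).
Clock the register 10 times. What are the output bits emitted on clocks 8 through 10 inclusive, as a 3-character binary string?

010

reg_0 = 0xD4D0F
clock 1: out=1, reg = 0x6A687
clock 2: out=1, reg = 0x35343
clock 3: out=1, reg = 0x9A9A1
clock 4: out=1, reg = 0x4D4D0
clock 5: out=0, reg = 0xA6A68
clock 6: out=0, reg = 0xD3534
clock 7: out=0, reg = 0x69A9A
clock 8: out=0, reg = 0x34D4D
clock 9: out=1, reg = 0x1A6A6
clock 10: out=0, reg = 0x8D353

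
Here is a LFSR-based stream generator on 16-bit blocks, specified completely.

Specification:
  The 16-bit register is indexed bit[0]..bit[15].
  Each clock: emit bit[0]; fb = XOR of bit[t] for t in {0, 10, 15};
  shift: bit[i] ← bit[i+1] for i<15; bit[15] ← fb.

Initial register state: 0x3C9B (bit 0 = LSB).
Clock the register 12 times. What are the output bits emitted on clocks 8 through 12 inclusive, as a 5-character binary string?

10011

reg_0 = 0x3C9B
clock 1: out=1, reg = 0x1E4D
clock 2: out=1, reg = 0x0F26
clock 3: out=0, reg = 0x8793
clock 4: out=1, reg = 0xC3C9
clock 5: out=1, reg = 0x61E4
clock 6: out=0, reg = 0x30F2
clock 7: out=0, reg = 0x1879
clock 8: out=1, reg = 0x8C3C
clock 9: out=0, reg = 0x461E
clock 10: out=0, reg = 0xA30F
clock 11: out=1, reg = 0x5187
clock 12: out=1, reg = 0xA8C3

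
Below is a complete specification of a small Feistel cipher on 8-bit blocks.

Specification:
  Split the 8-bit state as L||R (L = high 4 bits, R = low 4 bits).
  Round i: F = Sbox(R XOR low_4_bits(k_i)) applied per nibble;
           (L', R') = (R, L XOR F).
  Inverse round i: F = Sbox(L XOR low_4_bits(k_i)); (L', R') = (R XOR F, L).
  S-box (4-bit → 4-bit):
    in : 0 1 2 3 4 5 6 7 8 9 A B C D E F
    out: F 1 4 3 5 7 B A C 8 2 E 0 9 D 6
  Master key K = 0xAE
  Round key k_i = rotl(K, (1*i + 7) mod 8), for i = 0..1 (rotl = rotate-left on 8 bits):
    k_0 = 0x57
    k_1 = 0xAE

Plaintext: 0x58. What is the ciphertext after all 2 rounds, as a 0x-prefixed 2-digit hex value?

s_0 = plaintext = 0x58
s_1 = Round(s_0, k_0) = 0x83
s_2 = Round(s_1, k_1) = 0x31

0x31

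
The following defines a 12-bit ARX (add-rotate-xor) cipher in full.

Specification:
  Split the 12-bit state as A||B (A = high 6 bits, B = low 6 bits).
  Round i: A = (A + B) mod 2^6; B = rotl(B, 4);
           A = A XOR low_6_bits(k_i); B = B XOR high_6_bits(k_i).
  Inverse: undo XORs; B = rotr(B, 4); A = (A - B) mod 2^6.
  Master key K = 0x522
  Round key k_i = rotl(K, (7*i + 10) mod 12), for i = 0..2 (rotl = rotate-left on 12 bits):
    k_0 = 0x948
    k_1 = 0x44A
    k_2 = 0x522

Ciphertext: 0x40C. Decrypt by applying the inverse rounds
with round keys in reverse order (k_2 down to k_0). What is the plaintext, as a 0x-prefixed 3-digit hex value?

s_0 = ciphertext = 0x40C
s_1 = InvRound(s_0, k_2) = 0x461
s_2 = InvRound(s_1, k_1) = 0x603
s_3 = InvRound(s_2, k_0) = 0xD9A

0xD9A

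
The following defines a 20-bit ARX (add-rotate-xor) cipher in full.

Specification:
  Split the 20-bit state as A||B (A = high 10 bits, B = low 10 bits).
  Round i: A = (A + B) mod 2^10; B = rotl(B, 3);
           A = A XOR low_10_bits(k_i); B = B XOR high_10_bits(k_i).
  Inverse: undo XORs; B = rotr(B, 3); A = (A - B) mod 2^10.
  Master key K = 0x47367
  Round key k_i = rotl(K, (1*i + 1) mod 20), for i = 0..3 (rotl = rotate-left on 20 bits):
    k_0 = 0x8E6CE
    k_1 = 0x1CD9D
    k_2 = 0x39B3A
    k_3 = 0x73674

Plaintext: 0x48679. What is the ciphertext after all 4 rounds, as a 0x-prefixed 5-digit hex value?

0x70CC1

s_0 = plaintext = 0x48679
s_1 = Round(s_0, k_0) = 0x551F5
s_2 = Round(s_1, k_1) = 0xB53D8
s_3 = Round(s_2, k_2) = 0x65A21
s_4 = Round(s_3, k_3) = 0x70CC1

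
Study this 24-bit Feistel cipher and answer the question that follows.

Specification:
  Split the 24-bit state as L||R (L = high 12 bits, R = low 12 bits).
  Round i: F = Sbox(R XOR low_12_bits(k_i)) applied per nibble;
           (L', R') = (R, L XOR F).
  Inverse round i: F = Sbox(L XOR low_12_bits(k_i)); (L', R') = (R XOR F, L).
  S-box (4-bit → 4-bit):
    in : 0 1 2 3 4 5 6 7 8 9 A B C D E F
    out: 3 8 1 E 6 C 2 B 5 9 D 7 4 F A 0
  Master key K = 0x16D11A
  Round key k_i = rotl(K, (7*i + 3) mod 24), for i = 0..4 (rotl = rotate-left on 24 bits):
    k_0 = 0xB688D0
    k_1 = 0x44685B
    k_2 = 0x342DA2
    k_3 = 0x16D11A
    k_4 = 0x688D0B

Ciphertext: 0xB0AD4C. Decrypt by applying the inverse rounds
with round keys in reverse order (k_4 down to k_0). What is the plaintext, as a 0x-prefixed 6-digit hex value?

0x048F9A

s_0 = ciphertext = 0xB0AD4C
s_1 = InvRound(s_0, k_4) = 0xF74B0A
s_2 = InvRound(s_1, k_3) = 0x120F74
s_3 = InvRound(s_2, k_2) = 0xB25120
s_4 = InvRound(s_3, k_1) = 0xF9AB25
s_5 = InvRound(s_4, k_0) = 0x048F9A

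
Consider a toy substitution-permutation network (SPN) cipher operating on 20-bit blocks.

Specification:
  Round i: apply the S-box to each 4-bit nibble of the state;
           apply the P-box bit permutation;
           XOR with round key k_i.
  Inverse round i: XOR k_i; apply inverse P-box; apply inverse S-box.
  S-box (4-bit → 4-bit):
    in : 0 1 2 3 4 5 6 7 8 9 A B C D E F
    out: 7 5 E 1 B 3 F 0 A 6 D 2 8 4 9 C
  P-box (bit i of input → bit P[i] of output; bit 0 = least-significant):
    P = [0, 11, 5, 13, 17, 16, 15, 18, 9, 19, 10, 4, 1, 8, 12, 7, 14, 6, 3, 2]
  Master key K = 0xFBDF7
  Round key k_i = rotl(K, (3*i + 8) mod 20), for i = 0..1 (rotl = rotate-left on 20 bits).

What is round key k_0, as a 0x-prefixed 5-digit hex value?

0xDF7FB

K = 0xFBDF7
k_0 = rotl(K, (3*0+8) mod 20) = rotl(K, 8) = 0xDF7FB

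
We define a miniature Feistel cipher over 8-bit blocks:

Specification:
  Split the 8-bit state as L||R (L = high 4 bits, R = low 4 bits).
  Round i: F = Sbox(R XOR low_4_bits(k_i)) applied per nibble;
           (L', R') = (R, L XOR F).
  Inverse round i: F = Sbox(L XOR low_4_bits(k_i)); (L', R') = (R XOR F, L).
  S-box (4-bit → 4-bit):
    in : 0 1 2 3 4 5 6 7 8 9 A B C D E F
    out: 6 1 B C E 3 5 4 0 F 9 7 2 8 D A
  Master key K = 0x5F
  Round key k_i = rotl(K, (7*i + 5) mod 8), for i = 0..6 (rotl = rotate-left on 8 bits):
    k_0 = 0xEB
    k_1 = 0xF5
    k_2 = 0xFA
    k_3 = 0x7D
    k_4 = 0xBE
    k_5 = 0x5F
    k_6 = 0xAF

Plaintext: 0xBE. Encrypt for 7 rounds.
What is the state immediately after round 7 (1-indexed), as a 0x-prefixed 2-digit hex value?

s_0 = plaintext = 0xBE
s_1 = Round(s_0, k_0) = 0xE8
s_2 = Round(s_1, k_1) = 0x86
s_3 = Round(s_2, k_2) = 0x6A
s_4 = Round(s_3, k_3) = 0xA2
s_5 = Round(s_4, k_4) = 0x28
s_6 = Round(s_5, k_5) = 0x86
s_7 = Round(s_6, k_6) = 0x67

0x67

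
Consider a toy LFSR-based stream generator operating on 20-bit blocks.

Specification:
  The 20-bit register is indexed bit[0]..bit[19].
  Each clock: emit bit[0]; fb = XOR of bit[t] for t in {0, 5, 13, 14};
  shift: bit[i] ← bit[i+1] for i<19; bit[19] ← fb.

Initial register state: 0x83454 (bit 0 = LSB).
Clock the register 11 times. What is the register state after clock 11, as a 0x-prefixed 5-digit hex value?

0x7AF06

reg_0 = 0x83454
clock 1: out=0, reg = 0xC1A2A
clock 2: out=0, reg = 0xE0D15
clock 3: out=1, reg = 0xF068A
clock 4: out=0, reg = 0x78345
clock 5: out=1, reg = 0xBC1A2
clock 6: out=0, reg = 0x5E0D1
clock 7: out=1, reg = 0xAF068
clock 8: out=0, reg = 0xD7834
clock 9: out=0, reg = 0xEBC1A
clock 10: out=0, reg = 0xF5E0D
clock 11: out=1, reg = 0x7AF06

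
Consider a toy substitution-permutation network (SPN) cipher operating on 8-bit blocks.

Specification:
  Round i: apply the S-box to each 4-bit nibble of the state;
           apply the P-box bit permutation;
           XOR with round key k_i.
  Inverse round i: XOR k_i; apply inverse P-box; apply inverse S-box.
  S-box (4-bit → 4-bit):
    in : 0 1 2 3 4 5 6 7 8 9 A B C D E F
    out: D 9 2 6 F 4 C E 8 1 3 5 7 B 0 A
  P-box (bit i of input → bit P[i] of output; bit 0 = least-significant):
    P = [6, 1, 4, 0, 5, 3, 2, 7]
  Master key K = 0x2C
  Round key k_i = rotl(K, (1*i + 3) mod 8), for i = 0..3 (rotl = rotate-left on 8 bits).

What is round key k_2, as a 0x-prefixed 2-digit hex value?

K = 0x2C
k_0 = rotl(K, (1*0+3) mod 8) = rotl(K, 3) = 0x61
k_1 = rotl(K, (1*1+3) mod 8) = rotl(K, 4) = 0xC2
k_2 = rotl(K, (1*2+3) mod 8) = rotl(K, 5) = 0x85

0x85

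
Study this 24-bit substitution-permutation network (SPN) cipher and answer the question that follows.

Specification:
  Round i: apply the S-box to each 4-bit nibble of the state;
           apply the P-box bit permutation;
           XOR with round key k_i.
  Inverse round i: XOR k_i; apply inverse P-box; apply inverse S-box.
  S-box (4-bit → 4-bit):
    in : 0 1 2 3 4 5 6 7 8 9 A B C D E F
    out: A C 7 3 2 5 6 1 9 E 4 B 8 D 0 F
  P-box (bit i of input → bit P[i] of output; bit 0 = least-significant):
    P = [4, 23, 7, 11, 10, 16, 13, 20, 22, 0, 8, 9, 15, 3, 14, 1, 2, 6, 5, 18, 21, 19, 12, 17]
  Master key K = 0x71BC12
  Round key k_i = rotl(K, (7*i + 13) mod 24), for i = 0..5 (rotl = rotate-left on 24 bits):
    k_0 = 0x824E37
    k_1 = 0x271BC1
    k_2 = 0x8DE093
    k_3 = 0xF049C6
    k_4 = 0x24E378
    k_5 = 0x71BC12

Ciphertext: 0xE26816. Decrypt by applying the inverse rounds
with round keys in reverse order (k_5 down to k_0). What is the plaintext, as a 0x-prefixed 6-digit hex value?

0x3E082E

s_0 = ciphertext = 0xE26816
s_1 = InvRound(s_0, k_5) = 0x175EB4
s_2 = InvRound(s_1, k_4) = 0xD33AF1
s_3 = InvRound(s_2, k_3) = 0xD51967
s_4 = InvRound(s_3, k_2) = 0x62551D
s_5 = InvRound(s_4, k_1) = 0xEB683D
s_6 = InvRound(s_5, k_0) = 0x3E082E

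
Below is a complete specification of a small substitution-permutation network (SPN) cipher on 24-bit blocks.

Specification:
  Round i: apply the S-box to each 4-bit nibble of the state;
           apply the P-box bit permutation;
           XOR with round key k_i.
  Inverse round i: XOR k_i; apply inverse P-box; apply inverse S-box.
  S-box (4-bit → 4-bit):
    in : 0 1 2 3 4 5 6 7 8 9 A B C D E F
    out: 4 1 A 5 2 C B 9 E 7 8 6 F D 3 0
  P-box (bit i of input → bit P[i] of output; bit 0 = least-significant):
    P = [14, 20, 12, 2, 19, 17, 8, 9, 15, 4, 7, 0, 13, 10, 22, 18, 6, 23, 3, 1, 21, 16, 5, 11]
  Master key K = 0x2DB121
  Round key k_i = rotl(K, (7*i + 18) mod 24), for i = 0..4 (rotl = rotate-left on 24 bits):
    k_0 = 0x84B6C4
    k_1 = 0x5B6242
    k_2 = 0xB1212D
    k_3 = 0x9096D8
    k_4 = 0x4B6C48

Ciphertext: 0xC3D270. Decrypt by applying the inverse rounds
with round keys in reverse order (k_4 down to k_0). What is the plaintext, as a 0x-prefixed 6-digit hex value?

s_0 = ciphertext = 0xC3D270
s_1 = InvRound(s_0, k_4) = 0x5BEE70
s_2 = InvRound(s_1, k_3) = 0x8B30E3
s_3 = InvRound(s_2, k_2) = 0x1DF098
s_4 = InvRound(s_3, k_1) = 0xFD5920
s_5 = InvRound(s_4, k_0) = 0xC193D6

0xC193D6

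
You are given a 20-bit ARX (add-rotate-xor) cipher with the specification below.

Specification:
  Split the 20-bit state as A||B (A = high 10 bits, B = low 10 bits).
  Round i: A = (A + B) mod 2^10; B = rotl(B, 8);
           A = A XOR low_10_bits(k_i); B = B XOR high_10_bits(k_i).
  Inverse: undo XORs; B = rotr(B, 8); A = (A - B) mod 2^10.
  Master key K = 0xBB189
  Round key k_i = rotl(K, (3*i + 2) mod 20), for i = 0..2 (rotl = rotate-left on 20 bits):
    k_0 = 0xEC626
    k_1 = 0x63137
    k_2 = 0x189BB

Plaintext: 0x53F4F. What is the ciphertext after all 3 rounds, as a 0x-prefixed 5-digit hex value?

s_0 = plaintext = 0x53F4F
s_1 = Round(s_0, k_0) = 0xAE062
s_2 = Round(s_1, k_1) = 0x8B794
s_3 = Round(s_2, k_2) = 0x1E887

0x1E887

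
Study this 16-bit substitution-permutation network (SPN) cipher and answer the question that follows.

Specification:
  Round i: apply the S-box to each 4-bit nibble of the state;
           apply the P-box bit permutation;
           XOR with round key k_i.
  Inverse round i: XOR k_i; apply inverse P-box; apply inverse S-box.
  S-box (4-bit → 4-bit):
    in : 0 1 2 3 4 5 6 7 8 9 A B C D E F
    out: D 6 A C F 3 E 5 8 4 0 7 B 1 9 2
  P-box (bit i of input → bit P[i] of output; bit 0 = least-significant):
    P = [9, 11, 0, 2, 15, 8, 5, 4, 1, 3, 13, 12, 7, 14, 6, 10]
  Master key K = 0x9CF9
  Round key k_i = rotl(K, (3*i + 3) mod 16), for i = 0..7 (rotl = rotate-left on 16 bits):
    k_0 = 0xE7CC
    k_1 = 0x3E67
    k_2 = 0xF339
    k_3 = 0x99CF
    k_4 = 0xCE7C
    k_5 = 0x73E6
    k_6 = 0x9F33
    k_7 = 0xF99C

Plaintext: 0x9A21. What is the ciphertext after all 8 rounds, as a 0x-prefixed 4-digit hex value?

0xCC9C

s_0 = plaintext = 0x9A21
s_1 = Round(s_0, k_0) = 0xEE9D
s_2 = Round(s_1, k_1) = 0x28C5
s_3 = Round(s_2, k_2) = 0x2C29
s_4 = Round(s_3, k_3) = 0xCCD4
s_5 = Round(s_4, k_4) = 0x10F3
s_6 = Round(s_5, k_5) = 0x02A1
s_7 = Round(s_6, k_6) = 0x83FA
s_8 = Round(s_7, k_7) = 0xCC9C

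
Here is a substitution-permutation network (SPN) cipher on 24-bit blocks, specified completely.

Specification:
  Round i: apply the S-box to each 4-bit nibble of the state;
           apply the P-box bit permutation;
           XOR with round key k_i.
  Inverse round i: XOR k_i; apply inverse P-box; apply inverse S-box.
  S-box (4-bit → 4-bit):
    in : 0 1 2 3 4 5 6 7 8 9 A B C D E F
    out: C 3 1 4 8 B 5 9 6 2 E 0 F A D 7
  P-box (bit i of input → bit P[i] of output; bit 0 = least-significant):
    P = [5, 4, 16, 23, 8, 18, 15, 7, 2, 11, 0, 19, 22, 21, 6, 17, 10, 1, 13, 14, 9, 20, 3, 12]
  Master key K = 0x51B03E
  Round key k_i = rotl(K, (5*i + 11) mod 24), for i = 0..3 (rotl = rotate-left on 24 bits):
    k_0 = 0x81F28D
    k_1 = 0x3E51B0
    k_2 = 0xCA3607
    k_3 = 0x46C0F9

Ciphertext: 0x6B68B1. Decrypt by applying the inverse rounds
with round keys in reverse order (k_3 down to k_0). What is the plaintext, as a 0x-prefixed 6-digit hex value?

0x12D699

s_0 = ciphertext = 0x6B68B1
s_1 = InvRound(s_0, k_3) = 0x338D83
s_2 = InvRound(s_1, k_2) = 0x5315E0
s_3 = InvRound(s_2, k_1) = 0xB7F498
s_4 = InvRound(s_3, k_0) = 0x12D699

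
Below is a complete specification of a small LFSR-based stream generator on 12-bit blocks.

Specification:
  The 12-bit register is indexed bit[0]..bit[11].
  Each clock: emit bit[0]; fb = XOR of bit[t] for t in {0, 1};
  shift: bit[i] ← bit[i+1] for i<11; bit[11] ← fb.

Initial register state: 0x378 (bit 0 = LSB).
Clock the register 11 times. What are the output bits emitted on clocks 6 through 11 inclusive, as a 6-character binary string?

110110

reg_0 = 0x378
clock 1: out=0, reg = 0x1BC
clock 2: out=0, reg = 0x0DE
clock 3: out=0, reg = 0x86F
clock 4: out=1, reg = 0x437
clock 5: out=1, reg = 0x21B
clock 6: out=1, reg = 0x10D
clock 7: out=1, reg = 0x886
clock 8: out=0, reg = 0xC43
clock 9: out=1, reg = 0x621
clock 10: out=1, reg = 0xB10
clock 11: out=0, reg = 0x588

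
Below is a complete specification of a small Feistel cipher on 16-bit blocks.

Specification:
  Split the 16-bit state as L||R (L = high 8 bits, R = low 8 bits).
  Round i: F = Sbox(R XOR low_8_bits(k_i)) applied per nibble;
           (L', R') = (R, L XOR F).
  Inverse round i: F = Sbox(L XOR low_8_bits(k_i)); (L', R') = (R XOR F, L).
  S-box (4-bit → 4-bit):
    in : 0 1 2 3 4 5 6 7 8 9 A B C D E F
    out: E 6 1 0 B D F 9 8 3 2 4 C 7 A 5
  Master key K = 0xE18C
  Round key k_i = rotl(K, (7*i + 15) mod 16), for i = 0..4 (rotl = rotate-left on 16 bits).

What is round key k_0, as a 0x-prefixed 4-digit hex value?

0x70C6

K = 0xE18C
k_0 = rotl(K, (7*0+15) mod 16) = rotl(K, 15) = 0x70C6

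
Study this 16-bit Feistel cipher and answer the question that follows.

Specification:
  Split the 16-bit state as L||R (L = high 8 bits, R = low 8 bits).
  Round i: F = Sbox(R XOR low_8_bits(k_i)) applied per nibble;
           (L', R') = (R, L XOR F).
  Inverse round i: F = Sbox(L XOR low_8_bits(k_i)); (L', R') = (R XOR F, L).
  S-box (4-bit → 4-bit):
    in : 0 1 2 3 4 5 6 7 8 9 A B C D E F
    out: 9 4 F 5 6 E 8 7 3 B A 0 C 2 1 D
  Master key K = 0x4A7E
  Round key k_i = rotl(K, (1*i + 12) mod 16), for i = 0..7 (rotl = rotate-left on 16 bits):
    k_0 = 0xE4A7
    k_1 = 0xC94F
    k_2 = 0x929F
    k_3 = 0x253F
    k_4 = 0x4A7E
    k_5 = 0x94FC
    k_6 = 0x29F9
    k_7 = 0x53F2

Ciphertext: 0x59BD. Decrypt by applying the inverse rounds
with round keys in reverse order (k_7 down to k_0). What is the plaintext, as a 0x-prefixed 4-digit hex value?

0x334A

s_0 = ciphertext = 0x59BD
s_1 = InvRound(s_0, k_7) = 0x1D59
s_2 = InvRound(s_1, k_6) = 0x4F1D
s_3 = InvRound(s_2, k_5) = 0x184F
s_4 = InvRound(s_3, k_4) = 0xC718
s_5 = InvRound(s_4, k_3) = 0xCBC7
s_6 = InvRound(s_5, k_2) = 0x21CB
s_7 = InvRound(s_6, k_1) = 0x4A21
s_8 = InvRound(s_7, k_0) = 0x334A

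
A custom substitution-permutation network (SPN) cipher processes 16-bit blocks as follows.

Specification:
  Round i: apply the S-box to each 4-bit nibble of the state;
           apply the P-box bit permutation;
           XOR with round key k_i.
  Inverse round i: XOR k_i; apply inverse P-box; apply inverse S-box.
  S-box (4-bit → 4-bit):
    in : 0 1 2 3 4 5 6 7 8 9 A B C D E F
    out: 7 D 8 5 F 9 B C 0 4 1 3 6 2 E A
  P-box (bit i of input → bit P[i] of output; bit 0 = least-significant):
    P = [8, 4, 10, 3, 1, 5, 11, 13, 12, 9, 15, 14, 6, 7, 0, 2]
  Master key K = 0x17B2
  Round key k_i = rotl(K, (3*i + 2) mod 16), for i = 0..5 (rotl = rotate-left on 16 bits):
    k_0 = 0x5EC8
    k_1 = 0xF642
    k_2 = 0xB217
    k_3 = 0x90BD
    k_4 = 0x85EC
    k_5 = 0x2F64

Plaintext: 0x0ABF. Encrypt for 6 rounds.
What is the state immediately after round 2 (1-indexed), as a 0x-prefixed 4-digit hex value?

0x3985

s_0 = plaintext = 0x0ABF
s_1 = Round(s_0, k_0) = 0x4E33
s_2 = Round(s_1, k_1) = 0x3985
s_3 = Round(s_2, k_2) = 0x335E
s_4 = Round(s_3, k_3) = 0x24E6
s_5 = Round(s_4, k_4) = 0x7ED0
s_6 = Round(s_5, k_5) = 0xE851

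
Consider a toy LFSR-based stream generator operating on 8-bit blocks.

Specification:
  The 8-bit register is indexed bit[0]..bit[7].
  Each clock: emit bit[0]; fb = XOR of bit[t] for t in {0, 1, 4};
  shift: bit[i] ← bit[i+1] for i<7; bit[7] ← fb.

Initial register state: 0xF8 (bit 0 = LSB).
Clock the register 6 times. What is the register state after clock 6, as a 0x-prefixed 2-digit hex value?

0xEF

reg_0 = 0xF8
clock 1: out=0, reg = 0xFC
clock 2: out=0, reg = 0xFE
clock 3: out=0, reg = 0x7F
clock 4: out=1, reg = 0xBF
clock 5: out=1, reg = 0xDF
clock 6: out=1, reg = 0xEF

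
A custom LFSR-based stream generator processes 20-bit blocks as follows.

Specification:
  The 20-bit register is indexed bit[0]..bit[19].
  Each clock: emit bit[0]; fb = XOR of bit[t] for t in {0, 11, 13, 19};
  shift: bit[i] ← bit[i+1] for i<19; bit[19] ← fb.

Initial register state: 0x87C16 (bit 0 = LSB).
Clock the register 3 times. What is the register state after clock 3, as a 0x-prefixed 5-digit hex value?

0x30F82

reg_0 = 0x87C16
clock 1: out=0, reg = 0xC3E0B
clock 2: out=1, reg = 0x61F05
clock 3: out=1, reg = 0x30F82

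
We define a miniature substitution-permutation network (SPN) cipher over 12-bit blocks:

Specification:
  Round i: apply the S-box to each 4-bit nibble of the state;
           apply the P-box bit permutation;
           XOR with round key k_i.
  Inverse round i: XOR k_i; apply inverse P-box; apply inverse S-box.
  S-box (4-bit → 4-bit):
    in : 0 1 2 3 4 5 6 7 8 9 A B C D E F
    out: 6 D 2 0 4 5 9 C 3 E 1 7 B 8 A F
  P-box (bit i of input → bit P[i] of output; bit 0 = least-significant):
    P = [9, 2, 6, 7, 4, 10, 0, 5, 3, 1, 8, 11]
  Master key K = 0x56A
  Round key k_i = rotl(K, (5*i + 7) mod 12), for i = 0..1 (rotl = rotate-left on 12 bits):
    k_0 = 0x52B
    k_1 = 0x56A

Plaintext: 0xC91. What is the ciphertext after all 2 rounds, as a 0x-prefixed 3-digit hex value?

0x014

s_0 = plaintext = 0xC91
s_1 = Round(s_0, k_0) = 0xBC0
s_2 = Round(s_1, k_1) = 0x014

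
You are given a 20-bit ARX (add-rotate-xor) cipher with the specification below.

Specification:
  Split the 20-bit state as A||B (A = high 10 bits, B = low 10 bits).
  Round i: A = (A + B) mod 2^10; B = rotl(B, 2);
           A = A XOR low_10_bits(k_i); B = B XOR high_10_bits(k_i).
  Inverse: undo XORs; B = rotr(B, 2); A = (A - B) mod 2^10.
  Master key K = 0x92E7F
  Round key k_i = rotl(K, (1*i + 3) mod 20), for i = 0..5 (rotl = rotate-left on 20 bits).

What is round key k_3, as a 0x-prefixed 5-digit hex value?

0xB9FE4

K = 0x92E7F
k_0 = rotl(K, (1*0+3) mod 20) = rotl(K, 3) = 0x973FC
k_1 = rotl(K, (1*1+3) mod 20) = rotl(K, 4) = 0x2E7F9
k_2 = rotl(K, (1*2+3) mod 20) = rotl(K, 5) = 0x5CFF2
k_3 = rotl(K, (1*3+3) mod 20) = rotl(K, 6) = 0xB9FE4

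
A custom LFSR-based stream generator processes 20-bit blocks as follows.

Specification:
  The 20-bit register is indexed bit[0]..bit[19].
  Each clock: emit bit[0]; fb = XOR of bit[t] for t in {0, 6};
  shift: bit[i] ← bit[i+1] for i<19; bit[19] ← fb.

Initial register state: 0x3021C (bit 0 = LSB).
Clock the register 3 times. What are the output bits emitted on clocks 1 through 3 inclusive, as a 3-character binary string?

001

reg_0 = 0x3021C
clock 1: out=0, reg = 0x1810E
clock 2: out=0, reg = 0x0C087
clock 3: out=1, reg = 0x86043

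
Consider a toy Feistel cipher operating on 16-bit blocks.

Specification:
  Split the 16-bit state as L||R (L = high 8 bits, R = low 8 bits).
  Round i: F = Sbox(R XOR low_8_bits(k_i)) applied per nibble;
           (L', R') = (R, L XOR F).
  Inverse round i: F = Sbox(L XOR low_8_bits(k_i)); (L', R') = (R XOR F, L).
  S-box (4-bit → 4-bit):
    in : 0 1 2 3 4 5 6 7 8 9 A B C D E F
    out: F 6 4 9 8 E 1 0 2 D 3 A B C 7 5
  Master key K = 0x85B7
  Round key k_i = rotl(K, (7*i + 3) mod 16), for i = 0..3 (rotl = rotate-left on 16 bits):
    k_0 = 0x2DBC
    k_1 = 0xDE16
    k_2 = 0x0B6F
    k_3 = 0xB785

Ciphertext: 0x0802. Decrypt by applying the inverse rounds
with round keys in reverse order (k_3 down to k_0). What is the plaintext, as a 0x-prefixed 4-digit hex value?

0x01FC

s_0 = ciphertext = 0x0802
s_1 = InvRound(s_0, k_3) = 0x2E08
s_2 = InvRound(s_1, k_2) = 0x8E2E
s_3 = InvRound(s_2, k_1) = 0xFC8E
s_4 = InvRound(s_3, k_0) = 0x01FC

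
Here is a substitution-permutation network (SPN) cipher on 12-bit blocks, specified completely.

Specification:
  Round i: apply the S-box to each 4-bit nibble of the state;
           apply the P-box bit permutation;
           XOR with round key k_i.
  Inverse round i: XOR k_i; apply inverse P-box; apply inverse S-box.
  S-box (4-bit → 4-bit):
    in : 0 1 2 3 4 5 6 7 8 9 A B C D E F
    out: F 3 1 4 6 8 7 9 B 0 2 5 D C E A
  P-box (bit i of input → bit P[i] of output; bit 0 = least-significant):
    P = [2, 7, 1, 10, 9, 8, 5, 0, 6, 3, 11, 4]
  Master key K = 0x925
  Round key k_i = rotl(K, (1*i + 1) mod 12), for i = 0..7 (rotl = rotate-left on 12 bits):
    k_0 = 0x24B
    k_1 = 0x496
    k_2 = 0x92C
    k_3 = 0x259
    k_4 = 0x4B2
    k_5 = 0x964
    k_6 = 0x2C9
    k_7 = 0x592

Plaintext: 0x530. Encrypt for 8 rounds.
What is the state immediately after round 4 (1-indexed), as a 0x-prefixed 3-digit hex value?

s_0 = plaintext = 0x530
s_1 = Round(s_0, k_0) = 0x6FD
s_2 = Round(s_1, k_1) = 0x9DD
s_3 = Round(s_2, k_2) = 0xD0F
s_4 = Round(s_3, k_3) = 0xDE8
s_5 = Round(s_4, k_4) = 0x907
s_6 = Round(s_5, k_5) = 0xE41
s_7 = Round(s_6, k_6) = 0xB75
s_8 = Round(s_7, k_7) = 0xBD3

0xDE8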